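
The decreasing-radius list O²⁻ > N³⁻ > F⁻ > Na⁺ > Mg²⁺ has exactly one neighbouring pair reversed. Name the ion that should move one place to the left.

Scanning neighbour by neighbour, only O²⁻/N³⁻ violates a trend: they are isoelectronic (10 e⁻) and O has more protons than N (8 vs 7), making O²⁻ smaller. That makes N³⁻ the one sitting a position late relative to where it belongs.

N³⁻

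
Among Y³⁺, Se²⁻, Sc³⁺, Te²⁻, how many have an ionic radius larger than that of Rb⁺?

Work out protons and electrons: Sc³⁺ has 18 e⁻ (Z=21), Y³⁺ has 36 e⁻ (Z=39), Rb⁺ has 36 e⁻ (Z=37), Se²⁻ has 36 e⁻ (Z=34), Te²⁻ has 54 e⁻ (Z=52). Sc³⁺ < Y³⁺ (same group, 1 shell fewer); Y³⁺ < Rb⁺ (both 36 e⁻, Z=39>37); Rb⁺ < Se²⁻ (both 36 e⁻, Z=37>34); Se²⁻ < Te²⁻ (same group, 1 shell fewer).
Overall: Sc³⁺ < Y³⁺ < Rb⁺ < Se²⁻ < Te²⁻. Rb⁺ has 2 below it and 2 above. Count: 2.

2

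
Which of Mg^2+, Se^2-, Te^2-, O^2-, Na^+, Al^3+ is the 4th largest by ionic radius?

Tabulating Z and e⁻: Al^3+: 10 e⁻, Z=13, Mg^2+: 10 e⁻, Z=12, Na^+: 10 e⁻, Z=11, O^2-: 10 e⁻, Z=8, Se^2-: 36 e⁻, Z=34, Te^2-: 54 e⁻, Z=52. Al^3+ < Mg^2+ (both 10 e⁻, Z=13>12); Mg^2+ < Na^+ (isoelectronic, higher Z=12 is smaller); Na^+ < O^2- (both 10 e⁻, Z=11>8); O^2- < Se^2- (same group, period 2 vs 4); Se^2- < Te^2- (same group, 1 shell fewer).
Ordering: Al^3+ < Mg^2+ < Na^+ < O^2- < Se^2- < Te^2-. The 4th largest is Na^+.

Na^+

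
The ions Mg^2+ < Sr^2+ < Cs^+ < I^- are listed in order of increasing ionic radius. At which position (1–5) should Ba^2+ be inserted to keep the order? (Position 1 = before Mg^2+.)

3

Electron counts and nuclear charges: Mg^2+ (Z=12, 10 e⁻), Sr^2+ (Z=38, 36 e⁻), Ba^2+ (Z=56, 54 e⁻), Cs^+ (Z=55, 54 e⁻), I^- (Z=53, 54 e⁻). Mg^2+ < Sr^2+ (same group, 2 shells fewer); Sr^2+ < Ba^2+ (same group, period 5 vs 6); Ba^2+ < Cs^+ (isoelectronic, higher Z=56 is smaller); Cs^+ < I^- (both 54 e⁻, Z=55>53).
With Ba^2+ included the full order is Mg^2+ < Sr^2+ < Ba^2+ < Cs^+ < I^-, so it takes position 3.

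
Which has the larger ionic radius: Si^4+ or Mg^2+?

Each ion has 10 electrons. The ranking follows nuclear charge in reverse — greater Z gives a smaller radius. Si^4+ (Z=14), Mg^2+ (Z=12).

Mg^2+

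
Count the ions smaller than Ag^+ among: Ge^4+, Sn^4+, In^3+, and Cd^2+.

Work out protons and electrons: Ge^4+ (Z=32, 28 e⁻), Sn^4+ (Z=50, 46 e⁻), In^3+ (Z=49, 46 e⁻), Cd^2+ (Z=48, 46 e⁻), Ag^+ (Z=47, 46 e⁻). Ge^4+ < Sn^4+ (same group, 1 shell fewer); Sn^4+ < In^3+ (isoelectronic, higher Z=50 is smaller); In^3+ < Cd^2+ (isoelectronic, higher Z=49 is smaller); Cd^2+ < Ag^+ (isoelectronic, higher Z=48 is smaller).
Placing each against Ag^+: smaller — Ge^4+, Sn^4+, In^3+, Cd^2+; larger — none. Count: 4.

4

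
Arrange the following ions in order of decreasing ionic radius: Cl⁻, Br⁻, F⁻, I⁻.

Same group, same charge. Going down the group adds an extra shell of electrons, so the ion gets larger: F⁻ is highest in the group and smallest.

I⁻ > Br⁻ > Cl⁻ > F⁻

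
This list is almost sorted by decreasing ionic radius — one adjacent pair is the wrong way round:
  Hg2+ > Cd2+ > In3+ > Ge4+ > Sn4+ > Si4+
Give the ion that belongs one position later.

Ge4+

Compare adjacent ions: both in group 14 with the same charge; Ge4+ (period 4) has the smaller radius — yet in this decreasing list Ge4+ sits before Sn4+. Nothing else is reversed, so Ge4+ should move one place to the right.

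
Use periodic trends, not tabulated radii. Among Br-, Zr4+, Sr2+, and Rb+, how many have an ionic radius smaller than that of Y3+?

1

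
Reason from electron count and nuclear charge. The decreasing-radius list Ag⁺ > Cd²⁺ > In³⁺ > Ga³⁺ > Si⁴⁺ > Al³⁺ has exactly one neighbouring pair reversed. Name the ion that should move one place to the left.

Al³⁺

Scanning neighbour by neighbour, only Si⁴⁺/Al³⁺ violates a trend: both have 10 electrons but Z(Si)=14 > Z(Al)=13, so Si⁴⁺ should be the smaller of the two. That makes Al³⁺ the one sitting a position late relative to where it belongs.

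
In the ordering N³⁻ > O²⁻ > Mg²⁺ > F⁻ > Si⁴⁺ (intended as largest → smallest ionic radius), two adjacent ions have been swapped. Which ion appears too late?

F⁻

Compare adjacent ions: both have 10 electrons but Z(Mg)=12 > Z(F)=9, so Mg²⁺ should be the smaller of the two — yet in this decreasing list Mg²⁺ sits before F⁻. Nothing else is reversed, so F⁻ should move one place to the left.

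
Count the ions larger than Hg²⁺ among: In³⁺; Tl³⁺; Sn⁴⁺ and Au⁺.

First list Z and electron count for each: Sn⁴⁺ (Z=50, 46 e⁻), In³⁺ (Z=49, 46 e⁻), Tl³⁺ (Z=81, 78 e⁻), Hg²⁺ (Z=80, 78 e⁻), Au⁺ (Z=79, 78 e⁻). Sn⁴⁺ < In³⁺ (isoelectronic, higher Z=50 is smaller); In³⁺ < Tl³⁺ (same group, 1 shell fewer); Tl³⁺ < Hg²⁺ (isoelectronic, higher Z=81 is smaller); Hg²⁺ < Au⁺ (isoelectronic, higher Z=80 is smaller).
Ordering all of them (including Hg²⁺) by radius gives Sn⁴⁺ < In³⁺ < Tl³⁺ < Hg²⁺ < Au⁺. Count: 1.

1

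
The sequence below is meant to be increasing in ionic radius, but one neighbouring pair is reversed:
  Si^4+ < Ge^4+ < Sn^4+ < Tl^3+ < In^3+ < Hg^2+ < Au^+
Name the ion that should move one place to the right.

Scanning neighbour by neighbour, only Tl^3+/In^3+ violates a trend: both in group 13 with the same charge; In^3+ (period 5) has the smaller radius. That makes Tl^3+ the one sitting a position early relative to where it belongs.

Tl^3+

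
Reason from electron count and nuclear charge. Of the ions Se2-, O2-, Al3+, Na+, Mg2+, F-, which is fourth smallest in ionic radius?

First list Z and electron count for each: Al3+ has 10 e⁻ (Z=13), Mg2+ has 10 e⁻ (Z=12), Na+ has 10 e⁻ (Z=11), F- has 10 e⁻ (Z=9), O2- has 10 e⁻ (Z=8), Se2- has 36 e⁻ (Z=34). Al3+ < Mg2+ (isoelectronic, higher Z=13 is smaller); Mg2+ < Na+ (isoelectronic, higher Z=12 is smaller); Na+ < F- (isoelectronic, higher Z=11 is smaller); F- < O2- (isoelectronic, higher Z=9 is smaller); O2- < Se2- (same group, 2 shells fewer).
So the order is Al3+ < Mg2+ < Na+ < F- < O2- < Se2-; the 4th-smallest ion is F-.

F-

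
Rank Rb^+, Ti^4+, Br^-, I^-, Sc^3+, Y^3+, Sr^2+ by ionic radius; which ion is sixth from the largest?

Sc^3+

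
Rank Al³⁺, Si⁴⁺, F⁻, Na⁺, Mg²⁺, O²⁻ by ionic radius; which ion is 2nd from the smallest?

Each ion has 10 electrons. The ranking follows nuclear charge in reverse — greater Z gives a smaller radius. Si⁴⁺ (Z=14), Al³⁺ (Z=13), Mg²⁺ (Z=12), Na⁺ (Z=11), F⁻ (Z=9), O²⁻ (Z=8).
So the order is Si⁴⁺ < Al³⁺ < Mg²⁺ < Na⁺ < F⁻ < O²⁻; the 2nd-smallest ion is Al³⁺.

Al³⁺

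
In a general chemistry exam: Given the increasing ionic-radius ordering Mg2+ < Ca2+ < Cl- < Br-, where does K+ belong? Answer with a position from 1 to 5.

Tabulating Z and e⁻: Mg2+: 10 e⁻, Z=12, Ca2+: 18 e⁻, Z=20, K+: 18 e⁻, Z=19, Cl-: 18 e⁻, Z=17, Br-: 36 e⁻, Z=35. Mg2+ < Ca2+ (same group, period 3 vs 4); Ca2+ < K+ (both 18 e⁻, Z=20>19); K+ < Cl- (both 18 e⁻, Z=19>17); Cl- < Br- (same group, 1 shell fewer).
With K+ included the full order is Mg2+ < Ca2+ < K+ < Cl- < Br-, so it takes position 3.

3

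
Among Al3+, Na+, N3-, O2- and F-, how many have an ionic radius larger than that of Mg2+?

Each ion has 10 electrons. The ranking follows nuclear charge in reverse — greater Z gives a smaller radius. Al3+ (Z=13), Mg2+ (Z=12), Na+ (Z=11), F- (Z=9), O2- (Z=8), N3- (Z=7).
Placing each against Mg2+: smaller — Al3+; larger — Na+, F-, O2-, N3-. So 4 are larger.

4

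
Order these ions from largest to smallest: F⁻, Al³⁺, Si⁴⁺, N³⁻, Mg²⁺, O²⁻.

Each ion has 10 electrons. The ranking follows nuclear charge in reverse — greater Z gives a smaller radius. Si⁴⁺ (Z=14), Al³⁺ (Z=13), Mg²⁺ (Z=12), F⁻ (Z=9), O²⁻ (Z=8), N³⁻ (Z=7).

N³⁻ > O²⁻ > F⁻ > Mg²⁺ > Al³⁺ > Si⁴⁺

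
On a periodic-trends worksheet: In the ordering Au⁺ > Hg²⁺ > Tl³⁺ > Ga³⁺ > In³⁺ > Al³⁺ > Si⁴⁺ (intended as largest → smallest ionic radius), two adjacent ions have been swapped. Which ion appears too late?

The pair Ga³⁺, In³⁺ is the wrong way round — both in group 13 with the same charge; Ga³⁺ (period 4) has the smaller radius. All other adjacent pairs agree with periodic trends, so In³⁺ is the misplaced ion.

In³⁺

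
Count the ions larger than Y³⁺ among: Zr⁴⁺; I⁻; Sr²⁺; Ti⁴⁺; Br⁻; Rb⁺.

4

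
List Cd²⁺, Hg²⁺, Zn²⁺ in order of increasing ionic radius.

Zn²⁺ < Cd²⁺ < Hg²⁺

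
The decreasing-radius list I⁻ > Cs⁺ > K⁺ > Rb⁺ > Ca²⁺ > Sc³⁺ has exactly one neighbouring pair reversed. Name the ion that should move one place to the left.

Rb⁺

Compare adjacent ions: same group and charge — period 4 sits above period 5, so K⁺ is smaller — yet in this decreasing list K⁺ sits before Rb⁺. Nothing else is reversed, so Rb⁺ should move one place to the left.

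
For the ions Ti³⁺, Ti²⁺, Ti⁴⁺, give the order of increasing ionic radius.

For a single element, ionic radius drops as positive charge rises — Ti⁴⁺ < Ti²⁺.

Ti⁴⁺ < Ti³⁺ < Ti²⁺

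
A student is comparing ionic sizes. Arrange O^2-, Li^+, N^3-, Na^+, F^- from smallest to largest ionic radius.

Work out protons and electrons: Li^+ has 2 e⁻ (Z=3), Na^+ has 10 e⁻ (Z=11), F^- has 10 e⁻ (Z=9), O^2- has 10 e⁻ (Z=8), N^3- has 10 e⁻ (Z=7). Li^+ < Na^+ (same group, period 2 vs 3); Na^+ < F^- (both 10 e⁻, Z=11>9); F^- < O^2- (both 10 e⁻, Z=9>8); O^2- < N^3- (both 10 e⁻, Z=8>7).

Li^+ < Na^+ < F^- < O^2- < N^3-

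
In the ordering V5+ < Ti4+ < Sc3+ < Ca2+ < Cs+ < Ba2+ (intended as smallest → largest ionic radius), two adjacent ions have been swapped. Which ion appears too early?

Scanning neighbour by neighbour, only Cs+/Ba2+ violates a trend: both have 54 electrons but Z(Ba)=56 > Z(Cs)=55, so Ba2+ should be the smaller of the two. That makes Cs+ the one sitting a position early relative to where it belongs.

Cs+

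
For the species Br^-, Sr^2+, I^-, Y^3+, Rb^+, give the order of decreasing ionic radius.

Electron counts and nuclear charges: Y^3+ has 36 e⁻ (Z=39), Sr^2+ has 36 e⁻ (Z=38), Rb^+ has 36 e⁻ (Z=37), Br^- has 36 e⁻ (Z=35), I^- has 54 e⁻ (Z=53). Y^3+ < Sr^2+ (isoelectronic, higher Z=39 is smaller); Sr^2+ < Rb^+ (both 36 e⁻, Z=38>37); Rb^+ < Br^- (both 36 e⁻, Z=37>35); Br^- < I^- (same group, 1 shell fewer).

I^- > Br^- > Rb^+ > Sr^2+ > Y^3+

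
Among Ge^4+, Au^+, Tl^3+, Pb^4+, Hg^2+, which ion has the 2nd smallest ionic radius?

Pb^4+

Electron counts and nuclear charges: Ge^4+ has 28 e⁻ (Z=32), Pb^4+ has 78 e⁻ (Z=82), Tl^3+ has 78 e⁻ (Z=81), Hg^2+ has 78 e⁻ (Z=80), Au^+ has 78 e⁻ (Z=79). Ge^4+ < Pb^4+ (same group, 2 shells fewer); Pb^4+ < Tl^3+ (both 78 e⁻, Z=82>81); Tl^3+ < Hg^2+ (isoelectronic, higher Z=81 is smaller); Hg^2+ < Au^+ (isoelectronic, higher Z=80 is smaller).
So the order is Ge^4+ < Pb^4+ < Tl^3+ < Hg^2+ < Au^+; the 2nd-smallest ion is Pb^4+.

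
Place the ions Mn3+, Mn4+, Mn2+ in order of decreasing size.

For a single element, ionic radius drops as positive charge rises — Mn4+ < Mn2+.

Mn2+ > Mn3+ > Mn4+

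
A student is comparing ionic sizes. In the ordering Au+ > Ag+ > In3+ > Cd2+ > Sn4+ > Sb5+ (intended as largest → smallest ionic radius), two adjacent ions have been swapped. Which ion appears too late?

Cd2+

Compare adjacent ions: they are isoelectronic (46 e⁻) and In has more protons than Cd (49 vs 48), making In3+ smaller — yet in this decreasing list In3+ sits before Cd2+. Nothing else is reversed, so Cd2+ should move one place to the left.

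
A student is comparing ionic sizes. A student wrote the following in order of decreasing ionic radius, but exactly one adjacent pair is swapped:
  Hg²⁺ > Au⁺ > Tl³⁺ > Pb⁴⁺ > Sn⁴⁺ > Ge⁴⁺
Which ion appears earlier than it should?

The pair Hg²⁺, Au⁺ is the wrong way round — they are isoelectronic (78 e⁻) and Hg has more protons than Au (80 vs 79), making Hg²⁺ smaller. All other adjacent pairs agree with periodic trends, so Hg²⁺ is the misplaced ion.

Hg²⁺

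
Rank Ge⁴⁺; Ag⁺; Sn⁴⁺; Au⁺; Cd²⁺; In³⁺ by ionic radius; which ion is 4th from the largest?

In³⁺

Work out protons and electrons: Ge⁴⁺: 28 e⁻, Z=32, Sn⁴⁺: 46 e⁻, Z=50, In³⁺: 46 e⁻, Z=49, Cd²⁺: 46 e⁻, Z=48, Ag⁺: 46 e⁻, Z=47, Au⁺: 78 e⁻, Z=79. Ge⁴⁺ < Sn⁴⁺ (same group, period 4 vs 5); Sn⁴⁺ < In³⁺ (both 46 e⁻, Z=50>49); In³⁺ < Cd²⁺ (both 46 e⁻, Z=49>48); Cd²⁺ < Ag⁺ (both 46 e⁻, Z=48>47); Ag⁺ < Au⁺ (same group, period 5 vs 6).
Full ascending order: Ge⁴⁺ < Sn⁴⁺ < In³⁺ < Cd²⁺ < Ag⁺ < Au⁺. Counting from the largest, position 4 is In³⁺.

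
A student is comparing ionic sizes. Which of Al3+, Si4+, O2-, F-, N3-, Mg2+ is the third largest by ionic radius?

F-

Isoelectronic series (10 e⁻ each). Size is set by nuclear charge: more protons means a smaller ion. Si4+ (Z=14), Al3+ (Z=13), Mg2+ (Z=12), F- (Z=9), O2- (Z=8), N3- (Z=7).
That gives Si4+ < Al3+ < Mg2+ < F- < O2- < N3-. From the largest end, number 3 is F-.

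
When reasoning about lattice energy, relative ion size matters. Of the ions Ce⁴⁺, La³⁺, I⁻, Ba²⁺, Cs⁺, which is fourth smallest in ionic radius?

Cs⁺

These species are isoelectronic with 54 electrons. The only difference is the number of protons: Ce⁴⁺ (Z=58), La³⁺ (Z=57), Ba²⁺ (Z=56), Cs⁺ (Z=55), I⁻ (Z=53). The strongest nuclear pull (Ce⁴⁺) gives the smallest ion.
Ordering: Ce⁴⁺ < La³⁺ < Ba²⁺ < Cs⁺ < I⁻. The fourth smallest is Cs⁺.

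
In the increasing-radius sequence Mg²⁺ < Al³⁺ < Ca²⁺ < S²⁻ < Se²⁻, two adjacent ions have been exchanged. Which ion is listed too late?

Scanning neighbour by neighbour, only Mg²⁺/Al³⁺ violates a trend: Al³⁺ and Mg²⁺ share 10 electrons; the higher nuclear charge on Al (Z=13) contracts it more, so Al³⁺ < Mg²⁺. That makes Al³⁺ the one sitting a position late relative to where it belongs.

Al³⁺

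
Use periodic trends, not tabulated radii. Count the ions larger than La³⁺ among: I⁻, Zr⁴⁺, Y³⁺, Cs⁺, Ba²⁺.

Work out protons and electrons: Zr⁴⁺: 36 e⁻, Z=40, Y³⁺: 36 e⁻, Z=39, La³⁺: 54 e⁻, Z=57, Ba²⁺: 54 e⁻, Z=56, Cs⁺: 54 e⁻, Z=55, I⁻: 54 e⁻, Z=53. Zr⁴⁺ < Y³⁺ (isoelectronic, higher Z=40 is smaller); Y³⁺ < La³⁺ (same group, period 5 vs 6); La³⁺ < Ba²⁺ (isoelectronic, higher Z=57 is smaller); Ba²⁺ < Cs⁺ (isoelectronic, higher Z=56 is smaller); Cs⁺ < I⁻ (both 54 e⁻, Z=55>53).
Placing each against La³⁺: smaller — Zr⁴⁺, Y³⁺; larger — Ba²⁺, Cs⁺, I⁻. That's 3.

3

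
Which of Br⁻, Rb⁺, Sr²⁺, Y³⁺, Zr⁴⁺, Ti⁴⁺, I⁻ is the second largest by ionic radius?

Br⁻

First list Z and electron count for each: Ti⁴⁺ has 18 e⁻ (Z=22), Zr⁴⁺ has 36 e⁻ (Z=40), Y³⁺ has 36 e⁻ (Z=39), Sr²⁺ has 36 e⁻ (Z=38), Rb⁺ has 36 e⁻ (Z=37), Br⁻ has 36 e⁻ (Z=35), I⁻ has 54 e⁻ (Z=53). Ti⁴⁺ < Zr⁴⁺ (same group, period 4 vs 5); Zr⁴⁺ < Y³⁺ (both 36 e⁻, Z=40>39); Y³⁺ < Sr²⁺ (both 36 e⁻, Z=39>38); Sr²⁺ < Rb⁺ (isoelectronic, higher Z=38 is smaller); Rb⁺ < Br⁻ (isoelectronic, higher Z=37 is smaller); Br⁻ < I⁻ (same group, 1 shell fewer).
So the order is Ti⁴⁺ < Zr⁴⁺ < Y³⁺ < Sr²⁺ < Rb⁺ < Br⁻ < I⁻; the 2nd-largest ion is Br⁻.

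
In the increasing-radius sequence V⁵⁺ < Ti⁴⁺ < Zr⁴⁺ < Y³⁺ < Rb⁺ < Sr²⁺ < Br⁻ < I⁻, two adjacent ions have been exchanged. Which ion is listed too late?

Sr²⁺

The pair Rb⁺, Sr²⁺ is the wrong way round — Sr²⁺ and Rb⁺ share 36 electrons; the higher nuclear charge on Sr (Z=38) contracts it more, so Sr²⁺ < Rb⁺. All other adjacent pairs agree with periodic trends, so Sr²⁺ is the misplaced ion.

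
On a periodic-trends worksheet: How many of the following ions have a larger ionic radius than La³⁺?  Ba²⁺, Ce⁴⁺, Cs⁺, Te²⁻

3

These species are isoelectronic with 54 electrons. The only difference is the number of protons: Ce⁴⁺ (Z=58), La³⁺ (Z=57), Ba²⁺ (Z=56), Cs⁺ (Z=55), Te²⁻ (Z=52). The strongest nuclear pull (Ce⁴⁺) gives the smallest ion.
Relative to La³⁺, the ions that are larger are Ba²⁺, Cs⁺, Te²⁻. Count: 3.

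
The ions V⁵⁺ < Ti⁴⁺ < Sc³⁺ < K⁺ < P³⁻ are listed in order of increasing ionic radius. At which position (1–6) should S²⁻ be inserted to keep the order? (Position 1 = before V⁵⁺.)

Each ion has 18 electrons. The ranking follows nuclear charge in reverse — greater Z gives a smaller radius. V⁵⁺ (Z=23), Ti⁴⁺ (Z=22), Sc³⁺ (Z=21), K⁺ (Z=19), S²⁻ (Z=16), P³⁻ (Z=15).
With S²⁻ included the full order is V⁵⁺ < Ti⁴⁺ < Sc³⁺ < K⁺ < S²⁻ < P³⁻, so it takes position 5.

5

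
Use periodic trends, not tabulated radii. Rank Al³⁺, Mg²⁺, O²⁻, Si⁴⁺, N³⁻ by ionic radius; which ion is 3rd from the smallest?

Mg²⁺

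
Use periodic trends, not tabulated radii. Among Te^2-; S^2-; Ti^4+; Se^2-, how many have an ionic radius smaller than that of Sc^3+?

1

Ti^4+ has 18 e⁻ (Z=22), Sc^3+ has 18 e⁻ (Z=21), S^2- has 18 e⁻ (Z=16), Se^2- has 36 e⁻ (Z=34), Te^2- has 54 e⁻ (Z=52). Ti^4+ < Sc^3+ (both 18 e⁻, Z=22>21); Sc^3+ < S^2- (isoelectronic, higher Z=21 is smaller); S^2- < Se^2- (same group, period 3 vs 4); Se^2- < Te^2- (same group, 1 shell fewer).
Overall: Ti^4+ < Sc^3+ < S^2- < Se^2- < Te^2-. Sc^3+ has 1 below it and 3 above. That's 1.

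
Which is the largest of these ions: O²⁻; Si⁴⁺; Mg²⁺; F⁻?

O²⁻

All of these have 10 electrons (isoelectronic). With the same electron cloud, the ion with the most protons pulls it in tightest. Nuclear charges: Si⁴⁺ (Z=14), Mg²⁺ (Z=12), F⁻ (Z=9), O²⁻ (Z=8). Highest Z is smallest.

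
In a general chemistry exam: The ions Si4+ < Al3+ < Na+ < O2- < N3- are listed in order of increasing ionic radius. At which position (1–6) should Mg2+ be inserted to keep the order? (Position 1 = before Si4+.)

These species are isoelectronic with 10 electrons. The only difference is the number of protons: Si4+ (Z=14), Al3+ (Z=13), Mg2+ (Z=12), Na+ (Z=11), O2- (Z=8), N3- (Z=7). The strongest nuclear pull (Si4+) gives the smallest ion.
With Mg2+ included the full order is Si4+ < Al3+ < Mg2+ < Na+ < O2- < N3-, so it takes position 3.

3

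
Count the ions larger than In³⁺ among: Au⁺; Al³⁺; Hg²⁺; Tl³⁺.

Tabulating Z and e⁻: Al³⁺ (Z=13, 10 e⁻), In³⁺ (Z=49, 46 e⁻), Tl³⁺ (Z=81, 78 e⁻), Hg²⁺ (Z=80, 78 e⁻), Au⁺ (Z=79, 78 e⁻). Al³⁺ < In³⁺ (same group, period 3 vs 5); In³⁺ < Tl³⁺ (same group, 1 shell fewer); Tl³⁺ < Hg²⁺ (both 78 e⁻, Z=81>80); Hg²⁺ < Au⁺ (both 78 e⁻, Z=80>79).
Ordering all of them (including In³⁺) by radius gives Al³⁺ < In³⁺ < Tl³⁺ < Hg²⁺ < Au⁺. That's 3.

3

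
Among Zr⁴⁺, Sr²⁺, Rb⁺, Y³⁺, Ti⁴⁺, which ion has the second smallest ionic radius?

Zr⁴⁺

Work out protons and electrons: Ti⁴⁺ (Z=22, 18 e⁻), Zr⁴⁺ (Z=40, 36 e⁻), Y³⁺ (Z=39, 36 e⁻), Sr²⁺ (Z=38, 36 e⁻), Rb⁺ (Z=37, 36 e⁻). Ti⁴⁺ < Zr⁴⁺ (same group, 1 shell fewer); Zr⁴⁺ < Y³⁺ (both 36 e⁻, Z=40>39); Y³⁺ < Sr²⁺ (both 36 e⁻, Z=39>38); Sr²⁺ < Rb⁺ (both 36 e⁻, Z=38>37).
Full ascending order: Ti⁴⁺ < Zr⁴⁺ < Y³⁺ < Sr²⁺ < Rb⁺. Counting from the smallest, position 2 is Zr⁴⁺.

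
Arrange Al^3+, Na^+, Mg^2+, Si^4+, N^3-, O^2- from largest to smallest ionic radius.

These species are isoelectronic with 10 electrons. The only difference is the number of protons: Si^4+ (Z=14), Al^3+ (Z=13), Mg^2+ (Z=12), Na^+ (Z=11), O^2- (Z=8), N^3- (Z=7). The strongest nuclear pull (Si^4+) gives the smallest ion.

N^3- > O^2- > Na^+ > Mg^2+ > Al^3+ > Si^4+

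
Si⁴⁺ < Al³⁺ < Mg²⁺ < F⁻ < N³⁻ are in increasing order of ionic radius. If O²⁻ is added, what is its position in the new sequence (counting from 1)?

Each ion has 10 electrons. The ranking follows nuclear charge in reverse — greater Z gives a smaller radius. Si⁴⁺ (Z=14), Al³⁺ (Z=13), Mg²⁺ (Z=12), F⁻ (Z=9), O²⁻ (Z=8), N³⁻ (Z=7).
With O²⁻ included the full order is Si⁴⁺ < Al³⁺ < Mg²⁺ < F⁻ < O²⁻ < N³⁻, so it takes position 5.

5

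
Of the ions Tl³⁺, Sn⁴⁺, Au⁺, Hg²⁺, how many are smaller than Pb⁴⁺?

1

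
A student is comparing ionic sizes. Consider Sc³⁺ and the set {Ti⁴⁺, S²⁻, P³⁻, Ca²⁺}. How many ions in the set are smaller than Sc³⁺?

1

These species are isoelectronic with 18 electrons. The only difference is the number of protons: Ti⁴⁺ (Z=22), Sc³⁺ (Z=21), Ca²⁺ (Z=20), S²⁻ (Z=16), P³⁻ (Z=15). The strongest nuclear pull (Ti⁴⁺) gives the smallest ion.
Relative to Sc³⁺, the ions that are smaller are Ti⁴⁺. That's 1.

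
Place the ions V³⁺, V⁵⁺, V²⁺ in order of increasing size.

V⁵⁺ < V³⁺ < V²⁺

Same element, different charge: the more highly charged cation has fewer electrons and a greater effective nuclear charge per electron, making V⁵⁺ the smallest.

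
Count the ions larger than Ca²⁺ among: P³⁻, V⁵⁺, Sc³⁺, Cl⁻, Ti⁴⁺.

All of these have 18 electrons (isoelectronic). With the same electron cloud, the ion with the most protons pulls it in tightest. Nuclear charges: V⁵⁺ (Z=23), Ti⁴⁺ (Z=22), Sc³⁺ (Z=21), Ca²⁺ (Z=20), Cl⁻ (Z=17), P³⁻ (Z=15). Highest Z is smallest.
Relative to Ca²⁺, the ions that are larger are Cl⁻, P³⁻. So 2 are larger.

2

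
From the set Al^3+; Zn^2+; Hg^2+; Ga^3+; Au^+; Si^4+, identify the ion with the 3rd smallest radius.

Tabulating Z and e⁻: Si^4+: 10 e⁻, Z=14, Al^3+: 10 e⁻, Z=13, Ga^3+: 28 e⁻, Z=31, Zn^2+: 28 e⁻, Z=30, Hg^2+: 78 e⁻, Z=80, Au^+: 78 e⁻, Z=79. Si^4+ < Al^3+ (both 10 e⁻, Z=14>13); Al^3+ < Ga^3+ (same group, 1 shell fewer); Ga^3+ < Zn^2+ (both 28 e⁻, Z=31>30); Zn^2+ < Hg^2+ (same group, 2 shells fewer); Hg^2+ < Au^+ (isoelectronic, higher Z=80 is smaller).
Ordering: Si^4+ < Al^3+ < Ga^3+ < Zn^2+ < Hg^2+ < Au^+. The 3rd smallest is Ga^3+.

Ga^3+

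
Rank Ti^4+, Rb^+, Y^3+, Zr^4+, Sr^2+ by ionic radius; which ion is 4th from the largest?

Zr^4+

First list Z and electron count for each: Ti^4+ (Z=22, 18 e⁻), Zr^4+ (Z=40, 36 e⁻), Y^3+ (Z=39, 36 e⁻), Sr^2+ (Z=38, 36 e⁻), Rb^+ (Z=37, 36 e⁻). Ti^4+ < Zr^4+ (same group, period 4 vs 5); Zr^4+ < Y^3+ (both 36 e⁻, Z=40>39); Y^3+ < Sr^2+ (both 36 e⁻, Z=39>38); Sr^2+ < Rb^+ (isoelectronic, higher Z=38 is smaller).
That gives Ti^4+ < Zr^4+ < Y^3+ < Sr^2+ < Rb^+. From the largest end, number 4 is Zr^4+.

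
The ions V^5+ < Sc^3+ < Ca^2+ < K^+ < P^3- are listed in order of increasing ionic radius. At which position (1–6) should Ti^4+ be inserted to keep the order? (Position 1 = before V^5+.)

All of these have 18 electrons (isoelectronic). With the same electron cloud, the ion with the most protons pulls it in tightest. Nuclear charges: V^5+ (Z=23), Ti^4+ (Z=22), Sc^3+ (Z=21), Ca^2+ (Z=20), K^+ (Z=19), P^3- (Z=15). Highest Z is smallest.
With Ti^4+ included the full order is V^5+ < Ti^4+ < Sc^3+ < Ca^2+ < K^+ < P^3-, so it takes position 2.

2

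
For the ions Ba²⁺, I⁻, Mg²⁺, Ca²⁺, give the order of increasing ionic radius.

Mg²⁺ < Ca²⁺ < Ba²⁺ < I⁻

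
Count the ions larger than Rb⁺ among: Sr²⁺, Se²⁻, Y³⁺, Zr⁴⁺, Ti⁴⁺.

1

Ti⁴⁺ has 18 e⁻ (Z=22), Zr⁴⁺ has 36 e⁻ (Z=40), Y³⁺ has 36 e⁻ (Z=39), Sr²⁺ has 36 e⁻ (Z=38), Rb⁺ has 36 e⁻ (Z=37), Se²⁻ has 36 e⁻ (Z=34). Ti⁴⁺ < Zr⁴⁺ (same group, period 4 vs 5); Zr⁴⁺ < Y³⁺ (both 36 e⁻, Z=40>39); Y³⁺ < Sr²⁺ (both 36 e⁻, Z=39>38); Sr²⁺ < Rb⁺ (isoelectronic, higher Z=38 is smaller); Rb⁺ < Se²⁻ (both 36 e⁻, Z=37>34).
Relative to Rb⁺, the ions that are larger are Se²⁻. Count: 1.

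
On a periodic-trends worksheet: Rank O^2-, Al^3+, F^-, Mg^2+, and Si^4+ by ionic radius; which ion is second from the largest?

F^-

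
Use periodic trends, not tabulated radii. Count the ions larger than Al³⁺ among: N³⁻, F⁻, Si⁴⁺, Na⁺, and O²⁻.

Each ion has 10 electrons. The ranking follows nuclear charge in reverse — greater Z gives a smaller radius. Si⁴⁺ (Z=14), Al³⁺ (Z=13), Na⁺ (Z=11), F⁻ (Z=9), O²⁻ (Z=8), N³⁻ (Z=7).
Relative to Al³⁺, the ions that are larger are Na⁺, F⁻, O²⁻, N³⁻. So 4 are larger.

4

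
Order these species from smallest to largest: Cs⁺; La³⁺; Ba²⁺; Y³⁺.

Y³⁺ < La³⁺ < Ba²⁺ < Cs⁺

Tabulating Z and e⁻: Y³⁺ (Z=39, 36 e⁻), La³⁺ (Z=57, 54 e⁻), Ba²⁺ (Z=56, 54 e⁻), Cs⁺ (Z=55, 54 e⁻). Y³⁺ < La³⁺ (same group, period 5 vs 6); La³⁺ < Ba²⁺ (isoelectronic, higher Z=57 is smaller); Ba²⁺ < Cs⁺ (both 54 e⁻, Z=56>55).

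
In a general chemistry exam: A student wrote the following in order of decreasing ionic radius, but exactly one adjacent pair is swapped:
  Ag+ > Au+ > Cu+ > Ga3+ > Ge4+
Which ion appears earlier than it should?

Check each adjacent pair. Ag+ and Au+ are reversed: same group and charge — period 5 sits above period 6, so Ag+ is smaller. No other neighbouring pair contradicts the periodic trends, so Ag+ is the ion listed too early.

Ag+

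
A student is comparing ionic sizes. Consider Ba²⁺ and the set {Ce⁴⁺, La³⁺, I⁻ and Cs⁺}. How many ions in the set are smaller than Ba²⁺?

Isoelectronic series (54 e⁻ each). Size is set by nuclear charge: more protons means a smaller ion. Ce⁴⁺ (Z=58), La³⁺ (Z=57), Ba²⁺ (Z=56), Cs⁺ (Z=55), I⁻ (Z=53).
Overall: Ce⁴⁺ < La³⁺ < Ba²⁺ < Cs⁺ < I⁻. Ba²⁺ has 2 below it and 2 above. That's 2.

2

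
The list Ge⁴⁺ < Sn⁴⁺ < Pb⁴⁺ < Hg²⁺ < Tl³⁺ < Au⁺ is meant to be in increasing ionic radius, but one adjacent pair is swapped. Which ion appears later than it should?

Tl³⁺

The pair Hg²⁺, Tl³⁺ is the wrong way round — both have 78 electrons but Z(Tl)=81 > Z(Hg)=80, so Tl³⁺ should be the smaller of the two. All other adjacent pairs agree with periodic trends, so Tl³⁺ is the misplaced ion.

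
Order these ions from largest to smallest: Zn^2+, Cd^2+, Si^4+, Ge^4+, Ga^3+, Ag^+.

Si^4+: 10 e⁻, Z=14, Ge^4+: 28 e⁻, Z=32, Ga^3+: 28 e⁻, Z=31, Zn^2+: 28 e⁻, Z=30, Cd^2+: 46 e⁻, Z=48, Ag^+: 46 e⁻, Z=47. Si^4+ < Ge^4+ (same group, 1 shell fewer); Ge^4+ < Ga^3+ (both 28 e⁻, Z=32>31); Ga^3+ < Zn^2+ (both 28 e⁻, Z=31>30); Zn^2+ < Cd^2+ (same group, period 4 vs 5); Cd^2+ < Ag^+ (both 46 e⁻, Z=48>47).

Ag^+ > Cd^2+ > Zn^2+ > Ga^3+ > Ge^4+ > Si^4+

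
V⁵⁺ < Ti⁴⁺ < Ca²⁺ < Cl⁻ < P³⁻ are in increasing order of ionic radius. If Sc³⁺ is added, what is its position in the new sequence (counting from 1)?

3

Isoelectronic series (18 e⁻ each). Size is set by nuclear charge: more protons means a smaller ion. V⁵⁺ (Z=23), Ti⁴⁺ (Z=22), Sc³⁺ (Z=21), Ca²⁺ (Z=20), Cl⁻ (Z=17), P³⁻ (Z=15).
Merged order: V⁵⁺ < Ti⁴⁺ < Sc³⁺ < Ca²⁺ < Cl⁻ < P³⁻ — Sc³⁺ is number 3.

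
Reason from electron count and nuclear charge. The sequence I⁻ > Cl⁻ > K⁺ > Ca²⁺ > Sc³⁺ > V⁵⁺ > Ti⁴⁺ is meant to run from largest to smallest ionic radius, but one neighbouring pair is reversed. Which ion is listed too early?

V⁵⁺

The pair V⁵⁺, Ti⁴⁺ is the wrong way round — both have 18 electrons but Z(V)=23 > Z(Ti)=22, so V⁵⁺ should be the smaller of the two. All other adjacent pairs agree with periodic trends, so V⁵⁺ is the misplaced ion.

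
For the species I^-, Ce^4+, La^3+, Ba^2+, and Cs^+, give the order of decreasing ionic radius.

I^- > Cs^+ > Ba^2+ > La^3+ > Ce^4+

Each ion has 54 electrons. The ranking follows nuclear charge in reverse — greater Z gives a smaller radius. Ce^4+ (Z=58), La^3+ (Z=57), Ba^2+ (Z=56), Cs^+ (Z=55), I^- (Z=53).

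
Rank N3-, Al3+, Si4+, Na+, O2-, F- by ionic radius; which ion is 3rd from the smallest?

Na+

Isoelectronic series (10 e⁻ each). Size is set by nuclear charge: more protons means a smaller ion. Si4+ (Z=14), Al3+ (Z=13), Na+ (Z=11), F- (Z=9), O2- (Z=8), N3- (Z=7).
Ordering: Si4+ < Al3+ < Na+ < F- < O2- < N3-. The 3rd smallest is Na+.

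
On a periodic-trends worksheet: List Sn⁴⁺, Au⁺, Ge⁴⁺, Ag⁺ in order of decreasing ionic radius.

Au⁺ > Ag⁺ > Sn⁴⁺ > Ge⁴⁺

Tabulating Z and e⁻: Ge⁴⁺ has 28 e⁻ (Z=32), Sn⁴⁺ has 46 e⁻ (Z=50), Ag⁺ has 46 e⁻ (Z=47), Au⁺ has 78 e⁻ (Z=79). Ge⁴⁺ < Sn⁴⁺ (same group, 1 shell fewer); Sn⁴⁺ < Ag⁺ (isoelectronic, higher Z=50 is smaller); Ag⁺ < Au⁺ (same group, period 5 vs 6).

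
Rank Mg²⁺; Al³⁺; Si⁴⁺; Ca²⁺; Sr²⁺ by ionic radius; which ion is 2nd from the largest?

Electron counts and nuclear charges: Si⁴⁺ (Z=14, 10 e⁻), Al³⁺ (Z=13, 10 e⁻), Mg²⁺ (Z=12, 10 e⁻), Ca²⁺ (Z=20, 18 e⁻), Sr²⁺ (Z=38, 36 e⁻). Si⁴⁺ < Al³⁺ (isoelectronic, higher Z=14 is smaller); Al³⁺ < Mg²⁺ (isoelectronic, higher Z=13 is smaller); Mg²⁺ < Ca²⁺ (same group, period 3 vs 4); Ca²⁺ < Sr²⁺ (same group, 1 shell fewer).
Ordering: Si⁴⁺ < Al³⁺ < Mg²⁺ < Ca²⁺ < Sr²⁺. The 2nd largest is Ca²⁺.

Ca²⁺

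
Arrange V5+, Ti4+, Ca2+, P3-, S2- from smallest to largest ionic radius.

These species are isoelectronic with 18 electrons. The only difference is the number of protons: V5+ (Z=23), Ti4+ (Z=22), Ca2+ (Z=20), S2- (Z=16), P3- (Z=15). The strongest nuclear pull (V5+) gives the smallest ion.

V5+ < Ti4+ < Ca2+ < S2- < P3-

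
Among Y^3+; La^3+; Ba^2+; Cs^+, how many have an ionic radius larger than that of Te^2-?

0

Tabulating Z and e⁻: Y^3+ has 36 e⁻ (Z=39), La^3+ has 54 e⁻ (Z=57), Ba^2+ has 54 e⁻ (Z=56), Cs^+ has 54 e⁻ (Z=55), Te^2- has 54 e⁻ (Z=52). Y^3+ < La^3+ (same group, period 5 vs 6); La^3+ < Ba^2+ (both 54 e⁻, Z=57>56); Ba^2+ < Cs^+ (isoelectronic, higher Z=56 is smaller); Cs^+ < Te^2- (isoelectronic, higher Z=55 is smaller).
Overall: Y^3+ < La^3+ < Ba^2+ < Cs^+ < Te^2-. Te^2- has 4 below it and 0 above. So 0 are larger.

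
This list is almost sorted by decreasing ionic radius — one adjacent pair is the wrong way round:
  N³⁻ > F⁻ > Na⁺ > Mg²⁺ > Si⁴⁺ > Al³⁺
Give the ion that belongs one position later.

Compare adjacent ions: they are isoelectronic (10 e⁻) and Si has more protons than Al (14 vs 13), making Si⁴⁺ smaller — yet in this decreasing list Si⁴⁺ sits before Al³⁺. Nothing else is reversed, so Si⁴⁺ should move one place to the right.

Si⁴⁺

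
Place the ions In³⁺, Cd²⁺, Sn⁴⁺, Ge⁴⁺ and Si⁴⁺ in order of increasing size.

Si⁴⁺ < Ge⁴⁺ < Sn⁴⁺ < In³⁺ < Cd²⁺

Work out protons and electrons: Si⁴⁺: 10 e⁻, Z=14, Ge⁴⁺: 28 e⁻, Z=32, Sn⁴⁺: 46 e⁻, Z=50, In³⁺: 46 e⁻, Z=49, Cd²⁺: 46 e⁻, Z=48. Si⁴⁺ < Ge⁴⁺ (same group, 1 shell fewer); Ge⁴⁺ < Sn⁴⁺ (same group, 1 shell fewer); Sn⁴⁺ < In³⁺ (both 46 e⁻, Z=50>49); In³⁺ < Cd²⁺ (isoelectronic, higher Z=49 is smaller).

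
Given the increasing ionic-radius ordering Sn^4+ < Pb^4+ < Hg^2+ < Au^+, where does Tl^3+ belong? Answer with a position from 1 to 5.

3

Tabulating Z and e⁻: Sn^4+ has 46 e⁻ (Z=50), Pb^4+ has 78 e⁻ (Z=82), Tl^3+ has 78 e⁻ (Z=81), Hg^2+ has 78 e⁻ (Z=80), Au^+ has 78 e⁻ (Z=79). Sn^4+ < Pb^4+ (same group, period 5 vs 6); Pb^4+ < Tl^3+ (both 78 e⁻, Z=82>81); Tl^3+ < Hg^2+ (both 78 e⁻, Z=81>80); Hg^2+ < Au^+ (isoelectronic, higher Z=80 is smaller).
The complete sequence is Sn^4+ < Pb^4+ < Tl^3+ < Hg^2+ < Au^+. Tl^3+ sits at position 3.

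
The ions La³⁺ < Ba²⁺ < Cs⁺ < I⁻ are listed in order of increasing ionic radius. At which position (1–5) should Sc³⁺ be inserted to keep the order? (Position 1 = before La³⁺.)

Work out protons and electrons: Sc³⁺ (Z=21, 18 e⁻), La³⁺ (Z=57, 54 e⁻), Ba²⁺ (Z=56, 54 e⁻), Cs⁺ (Z=55, 54 e⁻), I⁻ (Z=53, 54 e⁻). Sc³⁺ < La³⁺ (same group, period 4 vs 6); La³⁺ < Ba²⁺ (isoelectronic, higher Z=57 is smaller); Ba²⁺ < Cs⁺ (both 54 e⁻, Z=56>55); Cs⁺ < I⁻ (both 54 e⁻, Z=55>53).
The complete sequence is Sc³⁺ < La³⁺ < Ba²⁺ < Cs⁺ < I⁻. Sc³⁺ sits at position 1.

1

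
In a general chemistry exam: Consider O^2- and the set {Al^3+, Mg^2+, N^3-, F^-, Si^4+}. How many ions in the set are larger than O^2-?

1

Isoelectronic series (10 e⁻ each). Size is set by nuclear charge: more protons means a smaller ion. Si^4+ (Z=14), Al^3+ (Z=13), Mg^2+ (Z=12), F^- (Z=9), O^2- (Z=8), N^3- (Z=7).
Overall: Si^4+ < Al^3+ < Mg^2+ < F^- < O^2- < N^3-. O^2- has 4 below it and 1 above. So 1 is larger.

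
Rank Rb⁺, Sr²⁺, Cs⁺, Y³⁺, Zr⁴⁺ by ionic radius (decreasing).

Tabulating Z and e⁻: Zr⁴⁺ (Z=40, 36 e⁻), Y³⁺ (Z=39, 36 e⁻), Sr²⁺ (Z=38, 36 e⁻), Rb⁺ (Z=37, 36 e⁻), Cs⁺ (Z=55, 54 e⁻). Zr⁴⁺ < Y³⁺ (isoelectronic, higher Z=40 is smaller); Y³⁺ < Sr²⁺ (isoelectronic, higher Z=39 is smaller); Sr²⁺ < Rb⁺ (isoelectronic, higher Z=38 is smaller); Rb⁺ < Cs⁺ (same group, 1 shell fewer).

Cs⁺ > Rb⁺ > Sr²⁺ > Y³⁺ > Zr⁴⁺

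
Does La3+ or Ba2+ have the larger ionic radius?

Each ion has 54 electrons. The ranking follows nuclear charge in reverse — greater Z gives a smaller radius. La3+ (Z=57), Ba2+ (Z=56).

Ba2+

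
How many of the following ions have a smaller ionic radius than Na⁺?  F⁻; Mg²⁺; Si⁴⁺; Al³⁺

All of these have 10 electrons (isoelectronic). With the same electron cloud, the ion with the most protons pulls it in tightest. Nuclear charges: Si⁴⁺ (Z=14), Al³⁺ (Z=13), Mg²⁺ (Z=12), Na⁺ (Z=11), F⁻ (Z=9). Highest Z is smallest.
Ordering all of them (including Na⁺) by radius gives Si⁴⁺ < Al³⁺ < Mg²⁺ < Na⁺ < F⁻. So 3 are smaller.

3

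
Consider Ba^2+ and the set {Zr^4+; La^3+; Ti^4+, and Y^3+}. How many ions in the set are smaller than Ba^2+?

4

Work out protons and electrons: Ti^4+ has 18 e⁻ (Z=22), Zr^4+ has 36 e⁻ (Z=40), Y^3+ has 36 e⁻ (Z=39), La^3+ has 54 e⁻ (Z=57), Ba^2+ has 54 e⁻ (Z=56). Ti^4+ < Zr^4+ (same group, period 4 vs 5); Zr^4+ < Y^3+ (isoelectronic, higher Z=40 is smaller); Y^3+ < La^3+ (same group, 1 shell fewer); La^3+ < Ba^2+ (isoelectronic, higher Z=57 is smaller).
Relative to Ba^2+, the ions that are smaller are Ti^4+, Zr^4+, Y^3+, La^3+. Count: 4.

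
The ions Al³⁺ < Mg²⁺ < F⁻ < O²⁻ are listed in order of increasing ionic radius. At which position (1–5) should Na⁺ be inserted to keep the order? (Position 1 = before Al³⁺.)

3

Each ion has 10 electrons. The ranking follows nuclear charge in reverse — greater Z gives a smaller radius. Al³⁺ (Z=13), Mg²⁺ (Z=12), Na⁺ (Z=11), F⁻ (Z=9), O²⁻ (Z=8).
Merged order: Al³⁺ < Mg²⁺ < Na⁺ < F⁻ < O²⁻ — Na⁺ is number 3.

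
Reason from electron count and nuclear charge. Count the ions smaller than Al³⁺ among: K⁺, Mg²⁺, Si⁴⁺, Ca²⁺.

Electron counts and nuclear charges: Si⁴⁺ (Z=14, 10 e⁻), Al³⁺ (Z=13, 10 e⁻), Mg²⁺ (Z=12, 10 e⁻), Ca²⁺ (Z=20, 18 e⁻), K⁺ (Z=19, 18 e⁻). Si⁴⁺ < Al³⁺ (both 10 e⁻, Z=14>13); Al³⁺ < Mg²⁺ (both 10 e⁻, Z=13>12); Mg²⁺ < Ca²⁺ (same group, 1 shell fewer); Ca²⁺ < K⁺ (isoelectronic, higher Z=20 is smaller).
Placing each against Al³⁺: smaller — Si⁴⁺; larger — Mg²⁺, Ca²⁺, K⁺. Count: 1.

1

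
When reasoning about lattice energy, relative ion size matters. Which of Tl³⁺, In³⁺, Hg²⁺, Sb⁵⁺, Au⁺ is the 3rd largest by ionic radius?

First list Z and electron count for each: Sb⁵⁺ (Z=51, 46 e⁻), In³⁺ (Z=49, 46 e⁻), Tl³⁺ (Z=81, 78 e⁻), Hg²⁺ (Z=80, 78 e⁻), Au⁺ (Z=79, 78 e⁻). Sb⁵⁺ < In³⁺ (both 46 e⁻, Z=51>49); In³⁺ < Tl³⁺ (same group, 1 shell fewer); Tl³⁺ < Hg²⁺ (isoelectronic, higher Z=81 is smaller); Hg²⁺ < Au⁺ (isoelectronic, higher Z=80 is smaller).
Full ascending order: Sb⁵⁺ < In³⁺ < Tl³⁺ < Hg²⁺ < Au⁺. Counting from the largest, position 3 is Tl³⁺.

Tl³⁺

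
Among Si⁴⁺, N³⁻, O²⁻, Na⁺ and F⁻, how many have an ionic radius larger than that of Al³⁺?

4

These species are isoelectronic with 10 electrons. The only difference is the number of protons: Si⁴⁺ (Z=14), Al³⁺ (Z=13), Na⁺ (Z=11), F⁻ (Z=9), O²⁻ (Z=8), N³⁻ (Z=7). The strongest nuclear pull (Si⁴⁺) gives the smallest ion.
Placing each against Al³⁺: smaller — Si⁴⁺; larger — Na⁺, F⁻, O²⁻, N³⁻. So 4 are larger.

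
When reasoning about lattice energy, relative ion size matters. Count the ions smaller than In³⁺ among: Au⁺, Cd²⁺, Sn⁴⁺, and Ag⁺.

First list Z and electron count for each: Sn⁴⁺ (Z=50, 46 e⁻), In³⁺ (Z=49, 46 e⁻), Cd²⁺ (Z=48, 46 e⁻), Ag⁺ (Z=47, 46 e⁻), Au⁺ (Z=79, 78 e⁻). Sn⁴⁺ < In³⁺ (isoelectronic, higher Z=50 is smaller); In³⁺ < Cd²⁺ (isoelectronic, higher Z=49 is smaller); Cd²⁺ < Ag⁺ (both 46 e⁻, Z=48>47); Ag⁺ < Au⁺ (same group, 1 shell fewer).
Overall: Sn⁴⁺ < In³⁺ < Cd²⁺ < Ag⁺ < Au⁺. In³⁺ has 1 below it and 3 above. So 1 is smaller.

1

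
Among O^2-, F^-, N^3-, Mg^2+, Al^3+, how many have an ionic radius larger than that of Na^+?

3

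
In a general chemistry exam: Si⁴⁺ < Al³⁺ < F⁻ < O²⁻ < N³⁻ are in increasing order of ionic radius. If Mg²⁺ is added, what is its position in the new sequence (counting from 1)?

3

These species are isoelectronic with 10 electrons. The only difference is the number of protons: Si⁴⁺ (Z=14), Al³⁺ (Z=13), Mg²⁺ (Z=12), F⁻ (Z=9), O²⁻ (Z=8), N³⁻ (Z=7). The strongest nuclear pull (Si⁴⁺) gives the smallest ion.
With Mg²⁺ included the full order is Si⁴⁺ < Al³⁺ < Mg²⁺ < F⁻ < O²⁻ < N³⁻, so it takes position 3.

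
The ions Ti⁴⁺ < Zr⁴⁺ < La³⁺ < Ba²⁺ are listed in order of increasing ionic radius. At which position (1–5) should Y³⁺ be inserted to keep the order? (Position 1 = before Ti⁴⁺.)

3

Ti⁴⁺ has 18 e⁻ (Z=22), Zr⁴⁺ has 36 e⁻ (Z=40), Y³⁺ has 36 e⁻ (Z=39), La³⁺ has 54 e⁻ (Z=57), Ba²⁺ has 54 e⁻ (Z=56). Ti⁴⁺ < Zr⁴⁺ (same group, 1 shell fewer); Zr⁴⁺ < Y³⁺ (both 36 e⁻, Z=40>39); Y³⁺ < La³⁺ (same group, 1 shell fewer); La³⁺ < Ba²⁺ (both 54 e⁻, Z=57>56).
With Y³⁺ included the full order is Ti⁴⁺ < Zr⁴⁺ < Y³⁺ < La³⁺ < Ba²⁺, so it takes position 3.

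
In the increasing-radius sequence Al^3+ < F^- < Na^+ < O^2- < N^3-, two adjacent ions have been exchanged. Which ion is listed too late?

Na^+

Scanning neighbour by neighbour, only F^-/Na^+ violates a trend: both have 10 electrons but Z(Na)=11 > Z(F)=9, so Na^+ should be the smaller of the two. That makes Na^+ the one sitting a position late relative to where it belongs.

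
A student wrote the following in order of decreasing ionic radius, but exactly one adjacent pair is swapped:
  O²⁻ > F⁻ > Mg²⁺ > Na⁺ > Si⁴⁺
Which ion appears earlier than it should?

Scanning neighbour by neighbour, only Mg²⁺/Na⁺ violates a trend: Mg²⁺ and Na⁺ share 10 electrons; the higher nuclear charge on Mg (Z=12) contracts it more, so Mg²⁺ < Na⁺. That makes Mg²⁺ the one sitting a position early relative to where it belongs.

Mg²⁺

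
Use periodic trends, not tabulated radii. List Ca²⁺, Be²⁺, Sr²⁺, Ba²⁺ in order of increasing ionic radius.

Be²⁺ < Ca²⁺ < Sr²⁺ < Ba²⁺

Same group, same charge. Going down the group adds an extra shell of electrons, so the ion gets larger: Be²⁺ is highest in the group and smallest.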